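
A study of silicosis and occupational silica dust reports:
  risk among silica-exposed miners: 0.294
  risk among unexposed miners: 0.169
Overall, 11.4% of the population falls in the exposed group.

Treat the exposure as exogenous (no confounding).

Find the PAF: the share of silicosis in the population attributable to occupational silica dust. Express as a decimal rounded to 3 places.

PAF ≈ 0.078

Let p₁ = 0.294, p₀ = 0.169.
Overall risk P(Y=1) = π·p₁ + (1−π)·p₀ = 0.114×0.294 + 0.886×0.169 = 0.18325.
Under exogeneity, PAF = [P(Y=1) − p₀] / P(Y=1).
PAF = (0.18325 − 0.169) / 0.18325 ≈ 0.0778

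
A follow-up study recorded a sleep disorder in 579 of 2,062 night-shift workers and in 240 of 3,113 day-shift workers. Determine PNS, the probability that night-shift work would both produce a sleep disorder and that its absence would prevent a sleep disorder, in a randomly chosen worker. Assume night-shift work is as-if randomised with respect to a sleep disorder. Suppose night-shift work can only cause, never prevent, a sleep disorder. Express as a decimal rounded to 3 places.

PNS ≈ 0.204

p₁ = P(outcome | exposed) = 579/2062 = 0.2808
p₀ = P(outcome | unexposed) = 240/3113 = 0.077096
Under exogeneity and monotonicity, PNS = p₁ − p₀.
PNS = 0.2808 − 0.077096 = 0.2037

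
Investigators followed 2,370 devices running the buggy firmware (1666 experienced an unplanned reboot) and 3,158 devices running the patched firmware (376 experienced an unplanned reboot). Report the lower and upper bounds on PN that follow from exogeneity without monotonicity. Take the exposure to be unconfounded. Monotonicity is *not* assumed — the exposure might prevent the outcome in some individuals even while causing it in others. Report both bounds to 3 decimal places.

0.831 ≤ PN ≤ 1.000

p₁ = P(outcome | exposed) = 1666/2370 = 0.70295
p₀ = P(outcome | unexposed) = 376/3158 = 0.11906
Under exogeneity alone the bounds on PN are max{0,(p₁−p₀)/p₁} ≤ PN ≤ min{1,(1−p₀)/p₁}.
  lower = (p₁ − p₀)/p₁ = 0.58389 / 0.70295 ≈ 0.8306
  upper = min{1, (1 − p₀)/p₁} = 0.88094 / 0.70295 ≈ 1.2532 → capped at 1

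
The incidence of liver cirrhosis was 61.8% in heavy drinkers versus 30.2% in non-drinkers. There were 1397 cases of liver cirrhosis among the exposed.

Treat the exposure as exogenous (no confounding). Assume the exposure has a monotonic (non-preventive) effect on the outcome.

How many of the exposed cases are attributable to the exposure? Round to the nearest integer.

p₁ = 0.618, p₀ = 0.302.
PN = (p₁ − p₀)/p₁ = (0.618 − 0.302) / 0.618 ≈ 0.51133.
Attributable cases ≈ PN × (exposed cases) = 0.51133 × 1397 ≈ 714.32.

about 714 cases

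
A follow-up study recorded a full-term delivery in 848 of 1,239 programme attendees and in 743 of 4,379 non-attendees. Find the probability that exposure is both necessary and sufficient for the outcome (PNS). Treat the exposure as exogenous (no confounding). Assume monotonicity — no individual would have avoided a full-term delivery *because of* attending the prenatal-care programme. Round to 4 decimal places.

PNS ≈ 0.5147

p₁ = P(outcome | exposed) = 848/1239 = 0.68442
p₀ = P(outcome | unexposed) = 743/4379 = 0.16967
Under exogeneity and monotonicity, PNS = p₁ − p₀.
PNS = 0.68442 − 0.16967 = 0.51475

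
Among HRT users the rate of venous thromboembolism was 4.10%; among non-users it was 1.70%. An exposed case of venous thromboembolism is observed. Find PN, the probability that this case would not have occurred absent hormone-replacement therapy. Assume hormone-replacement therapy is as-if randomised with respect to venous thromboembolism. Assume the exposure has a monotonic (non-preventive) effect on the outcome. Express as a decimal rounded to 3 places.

p₁ = 0.041, p₀ = 0.017.
Under exogeneity and monotonicity, PN = (p₁ − p₀) / p₁.
PN = (0.041 − 0.017) / 0.041 = 0.024 / 0.041 ≈ 0.5854

PN ≈ 0.585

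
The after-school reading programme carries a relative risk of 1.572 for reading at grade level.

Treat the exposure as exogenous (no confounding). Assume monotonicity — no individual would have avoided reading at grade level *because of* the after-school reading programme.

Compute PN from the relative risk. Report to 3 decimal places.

PN ≈ 0.364

Under exogeneity and monotonicity, PN = (RR − 1) / RR = 1 − 1/RR.
PN = (1.572 − 1) / 1.572 = 0.572 / 1.572 ≈ 0.3639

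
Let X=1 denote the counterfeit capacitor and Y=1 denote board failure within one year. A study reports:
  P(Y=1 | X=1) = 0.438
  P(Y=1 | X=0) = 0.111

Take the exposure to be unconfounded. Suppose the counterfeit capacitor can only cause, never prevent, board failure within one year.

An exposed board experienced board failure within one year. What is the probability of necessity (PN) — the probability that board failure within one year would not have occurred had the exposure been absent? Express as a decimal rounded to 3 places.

PN ≈ 0.747

Let p₁ = 0.438, p₀ = 0.111.
Under exogeneity and monotonicity, PN = (p₁ − p₀) / p₁.
PN = (0.438 − 0.111) / 0.438 = 0.327 / 0.438 ≈ 0.7466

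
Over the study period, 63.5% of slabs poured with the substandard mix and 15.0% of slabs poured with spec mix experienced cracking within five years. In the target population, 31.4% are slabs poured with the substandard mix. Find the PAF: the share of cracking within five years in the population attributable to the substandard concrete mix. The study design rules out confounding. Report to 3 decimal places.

PAF ≈ 0.504

p₁ = 0.635, p₀ = 0.15.
Overall risk P(Y=1) = π·p₁ + (1−π)·p₀ = 0.314×0.635 + 0.686×0.15 = 0.30229.
Under exogeneity, PAF = [P(Y=1) − p₀] / P(Y=1).
PAF = (0.30229 − 0.15) / 0.30229 ≈ 0.5038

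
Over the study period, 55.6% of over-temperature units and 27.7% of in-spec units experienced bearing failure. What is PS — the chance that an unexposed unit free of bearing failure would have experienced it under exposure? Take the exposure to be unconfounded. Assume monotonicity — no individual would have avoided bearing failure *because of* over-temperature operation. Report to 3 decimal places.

p₁ = 0.556, p₀ = 0.277.
Under exogeneity and monotonicity, PS = (p₁ − p₀) / (1 − p₀).
PS = (0.556 − 0.277) / (1 − 0.277) = 0.279 / 0.723 ≈ 0.3859

PS ≈ 0.386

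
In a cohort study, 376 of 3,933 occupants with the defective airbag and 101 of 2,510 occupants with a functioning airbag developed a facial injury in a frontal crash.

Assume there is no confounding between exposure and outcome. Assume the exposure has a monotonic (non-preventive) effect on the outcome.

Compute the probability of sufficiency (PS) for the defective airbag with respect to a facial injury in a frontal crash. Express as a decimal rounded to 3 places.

PS ≈ 0.058

p₁ = P(outcome | exposed) = 376/3933 = 0.095601
p₀ = P(outcome | unexposed) = 101/2510 = 0.040239
Under exogeneity and monotonicity, PS = (p₁ − p₀) / (1 − p₀).
PS = (0.095601 − 0.040239) / (1 − 0.040239) = 0.055362 / 0.95976 ≈ 0.0577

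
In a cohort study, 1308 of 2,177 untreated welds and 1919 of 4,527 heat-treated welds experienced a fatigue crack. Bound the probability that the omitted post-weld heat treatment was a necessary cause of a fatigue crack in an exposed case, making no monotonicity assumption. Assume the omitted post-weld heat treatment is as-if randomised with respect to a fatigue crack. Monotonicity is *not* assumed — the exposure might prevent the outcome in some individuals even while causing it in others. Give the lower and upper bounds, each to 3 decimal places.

0.294 ≤ PN ≤ 0.959

p₁ = P(outcome | exposed) = 1308/2177 = 0.60083
p₀ = P(outcome | unexposed) = 1919/4527 = 0.4239
Under exogeneity alone the bounds on PN are max{0,(p₁−p₀)/p₁} ≤ PN ≤ min{1,(1−p₀)/p₁}.
  lower = (p₁ − p₀)/p₁ = 0.17693 / 0.60083 ≈ 0.2945
  upper = min{1, (1 − p₀)/p₁} = 0.5761 / 0.60083 ≈ 0.9588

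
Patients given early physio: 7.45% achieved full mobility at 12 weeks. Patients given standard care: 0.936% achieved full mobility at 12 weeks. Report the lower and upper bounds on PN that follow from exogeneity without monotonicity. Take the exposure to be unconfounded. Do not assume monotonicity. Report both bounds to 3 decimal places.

0.874 ≤ PN ≤ 1.000

p₁ = 0.0745, p₀ = 0.00936.
Under exogeneity alone the bounds on PN are max{0,(p₁−p₀)/p₁} ≤ PN ≤ min{1,(1−p₀)/p₁}.
  lower = (p₁ − p₀)/p₁ = 0.06514 / 0.0745 ≈ 0.8744
  upper = min{1, (1 − p₀)/p₁} = 0.99064 / 0.0745 ≈ 13.2972 → capped at 1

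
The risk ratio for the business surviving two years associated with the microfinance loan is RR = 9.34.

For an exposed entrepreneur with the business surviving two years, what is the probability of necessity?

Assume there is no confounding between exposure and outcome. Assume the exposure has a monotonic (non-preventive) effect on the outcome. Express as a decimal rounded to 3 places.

Under exogeneity and monotonicity, PN = (RR − 1) / RR = 1 − 1/RR.
PN = (9.34 − 1) / 9.34 = 8.34 / 9.34 ≈ 0.8929

PN ≈ 0.893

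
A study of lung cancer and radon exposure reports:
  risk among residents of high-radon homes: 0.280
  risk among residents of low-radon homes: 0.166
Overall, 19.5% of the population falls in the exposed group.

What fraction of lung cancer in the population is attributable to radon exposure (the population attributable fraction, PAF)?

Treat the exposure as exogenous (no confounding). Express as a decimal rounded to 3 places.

Let p₁ = 0.28, p₀ = 0.166.
Overall risk P(Y=1) = π·p₁ + (1−π)·p₀ = 0.195×0.28 + 0.805×0.166 = 0.18823.
Under exogeneity, PAF = [P(Y=1) − p₀] / P(Y=1).
PAF = (0.18823 − 0.166) / 0.18823 ≈ 0.1181

PAF ≈ 0.118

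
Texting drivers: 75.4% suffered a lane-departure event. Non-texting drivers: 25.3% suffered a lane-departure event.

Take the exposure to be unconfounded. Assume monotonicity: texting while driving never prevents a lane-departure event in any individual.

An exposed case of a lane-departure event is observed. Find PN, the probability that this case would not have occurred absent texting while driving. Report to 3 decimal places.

p₁ = 0.754, p₀ = 0.253.
Under exogeneity and monotonicity, PN = (p₁ − p₀) / p₁.
PN = (0.754 − 0.253) / 0.754 = 0.501 / 0.754 ≈ 0.6645

PN ≈ 0.664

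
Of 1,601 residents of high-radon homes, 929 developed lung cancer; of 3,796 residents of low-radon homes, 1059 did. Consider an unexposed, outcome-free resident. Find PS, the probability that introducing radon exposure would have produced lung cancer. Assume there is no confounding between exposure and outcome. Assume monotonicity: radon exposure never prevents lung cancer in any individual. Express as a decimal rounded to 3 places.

p₁ = P(outcome | exposed) = 929/1601 = 0.58026
p₀ = P(outcome | unexposed) = 1059/3796 = 0.27898
Under exogeneity and monotonicity, PS = (p₁ − p₀) / (1 − p₀).
PS = (0.58026 − 0.27898) / (1 − 0.27898) = 0.30128 / 0.72102 ≈ 0.4179

PS ≈ 0.418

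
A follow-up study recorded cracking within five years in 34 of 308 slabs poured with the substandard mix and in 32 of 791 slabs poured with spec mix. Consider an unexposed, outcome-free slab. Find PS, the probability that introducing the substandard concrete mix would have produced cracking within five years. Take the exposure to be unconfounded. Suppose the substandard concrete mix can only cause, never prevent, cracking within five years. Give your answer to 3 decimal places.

PS ≈ 0.073

p₁ = P(outcome | exposed) = 34/308 = 0.11039
p₀ = P(outcome | unexposed) = 32/791 = 0.040455
Under exogeneity and monotonicity, PS = (p₁ − p₀) / (1 − p₀).
PS = (0.11039 − 0.040455) / (1 − 0.040455) = 0.069934 / 0.95954 ≈ 0.0729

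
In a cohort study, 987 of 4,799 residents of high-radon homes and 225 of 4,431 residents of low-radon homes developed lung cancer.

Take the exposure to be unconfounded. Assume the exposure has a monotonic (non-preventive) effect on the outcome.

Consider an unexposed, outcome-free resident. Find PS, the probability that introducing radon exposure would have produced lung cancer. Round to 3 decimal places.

PS ≈ 0.163

p₁ = P(outcome | exposed) = 987/4799 = 0.20567
p₀ = P(outcome | unexposed) = 225/4431 = 0.050779
Under exogeneity and monotonicity, PS = (p₁ − p₀) / (1 − p₀).
PS = (0.20567 − 0.050779) / (1 − 0.050779) = 0.15489 / 0.94922 ≈ 0.1632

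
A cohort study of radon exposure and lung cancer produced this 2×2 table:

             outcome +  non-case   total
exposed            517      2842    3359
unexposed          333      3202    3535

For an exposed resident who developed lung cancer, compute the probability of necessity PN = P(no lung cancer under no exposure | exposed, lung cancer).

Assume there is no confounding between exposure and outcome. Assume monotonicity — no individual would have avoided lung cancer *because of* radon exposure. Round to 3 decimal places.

PN ≈ 0.388

p₁ = P(outcome | exposed) = 517/3359 = 0.15391
p₀ = P(outcome | unexposed) = 333/3535 = 0.094201
Under exogeneity and monotonicity, PN = (p₁ − p₀) / p₁.
PN = (0.15391 − 0.094201) / 0.15391 = 0.059714 / 0.15391 ≈ 0.3880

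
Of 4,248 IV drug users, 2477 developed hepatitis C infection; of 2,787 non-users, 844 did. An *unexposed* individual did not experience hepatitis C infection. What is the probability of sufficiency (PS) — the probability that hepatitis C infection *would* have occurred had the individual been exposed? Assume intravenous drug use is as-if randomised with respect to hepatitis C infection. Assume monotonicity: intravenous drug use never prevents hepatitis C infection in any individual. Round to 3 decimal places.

PS ≈ 0.402

p₁ = P(outcome | exposed) = 2477/4248 = 0.5831
p₀ = P(outcome | unexposed) = 844/2787 = 0.30283
Under exogeneity and monotonicity, PS = (p₁ − p₀) / (1 − p₀).
PS = (0.5831 − 0.30283) / (1 − 0.30283) = 0.28026 / 0.69717 ≈ 0.4020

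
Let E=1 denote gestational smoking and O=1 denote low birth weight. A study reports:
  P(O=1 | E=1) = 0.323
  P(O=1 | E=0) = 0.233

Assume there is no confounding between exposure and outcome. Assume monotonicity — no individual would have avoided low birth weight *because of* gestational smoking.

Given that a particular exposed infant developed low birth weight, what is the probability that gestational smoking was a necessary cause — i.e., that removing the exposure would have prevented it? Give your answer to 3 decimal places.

Let p₁ = 0.323, p₀ = 0.233.
Under exogeneity and monotonicity, PN = (p₁ − p₀) / p₁.
PN = (0.323 − 0.233) / 0.323 = 0.09 / 0.323 ≈ 0.2786

PN ≈ 0.279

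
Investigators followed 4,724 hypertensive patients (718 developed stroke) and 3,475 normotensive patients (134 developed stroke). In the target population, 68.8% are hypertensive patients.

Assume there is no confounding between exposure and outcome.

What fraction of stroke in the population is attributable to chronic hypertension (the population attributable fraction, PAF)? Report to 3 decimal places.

PAF ≈ 0.669

p₁ = P(outcome | exposed) = 718/4724 = 0.15199
p₀ = P(outcome | unexposed) = 134/3475 = 0.038561
Overall risk P(Y=1) = π·p₁ + (1−π)·p₀ = 0.688×0.15199 + 0.312×0.038561 = 0.1166.
Under exogeneity, PAF = [P(Y=1) − p₀] / P(Y=1).
PAF = (0.1166 − 0.038561) / 0.1166 ≈ 0.6693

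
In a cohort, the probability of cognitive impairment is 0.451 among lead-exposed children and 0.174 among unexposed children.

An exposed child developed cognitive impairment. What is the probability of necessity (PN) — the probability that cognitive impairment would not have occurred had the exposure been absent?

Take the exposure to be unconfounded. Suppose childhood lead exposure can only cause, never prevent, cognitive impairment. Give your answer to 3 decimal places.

PN ≈ 0.614

Let p₁ = 0.451, p₀ = 0.174.
Under exogeneity and monotonicity, PN = (p₁ − p₀) / p₁.
PN = (0.451 − 0.174) / 0.451 = 0.277 / 0.451 ≈ 0.6142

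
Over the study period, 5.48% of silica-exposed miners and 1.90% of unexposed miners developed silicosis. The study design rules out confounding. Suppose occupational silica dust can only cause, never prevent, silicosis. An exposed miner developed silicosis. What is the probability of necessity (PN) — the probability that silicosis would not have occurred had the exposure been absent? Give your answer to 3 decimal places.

PN ≈ 0.653

p₁ = 0.0548, p₀ = 0.019.
Under exogeneity and monotonicity, PN = (p₁ − p₀) / p₁.
PN = (0.0548 − 0.019) / 0.0548 = 0.0358 / 0.0548 ≈ 0.6533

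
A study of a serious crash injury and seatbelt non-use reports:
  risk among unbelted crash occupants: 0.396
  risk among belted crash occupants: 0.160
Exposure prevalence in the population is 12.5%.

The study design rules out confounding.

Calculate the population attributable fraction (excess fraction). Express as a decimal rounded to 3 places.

PAF ≈ 0.156

Let p₁ = 0.396, p₀ = 0.16.
Overall risk P(Y=1) = π·p₁ + (1−π)·p₀ = 0.125×0.396 + 0.875×0.16 = 0.1895.
Under exogeneity, PAF = [P(Y=1) − p₀] / P(Y=1).
PAF = (0.1895 − 0.16) / 0.1895 ≈ 0.1557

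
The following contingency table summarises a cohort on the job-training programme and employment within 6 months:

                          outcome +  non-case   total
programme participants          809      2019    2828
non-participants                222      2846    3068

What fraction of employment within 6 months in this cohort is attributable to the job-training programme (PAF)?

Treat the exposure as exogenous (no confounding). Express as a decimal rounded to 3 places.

PAF ≈ 0.586

p₁ = P(outcome | exposed) = 809/2828 = 0.28607
p₀ = P(outcome | unexposed) = 222/3068 = 0.07236
Exposure prevalence π = 2828/5896 = 0.47965; overall risk P(Y=1) = 0.17486.
Under exogeneity, PAF = [P(Y=1) − p₀]/P(Y=1).
PAF = (0.17486 − 0.07236) / 0.17486 ≈ 0.5862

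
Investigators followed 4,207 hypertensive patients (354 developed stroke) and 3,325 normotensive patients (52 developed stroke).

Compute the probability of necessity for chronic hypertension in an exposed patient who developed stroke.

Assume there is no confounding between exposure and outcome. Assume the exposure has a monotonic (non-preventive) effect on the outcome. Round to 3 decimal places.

PN ≈ 0.814

p₁ = P(outcome | exposed) = 354/4207 = 0.084145
p₀ = P(outcome | unexposed) = 52/3325 = 0.015639
Under exogeneity and monotonicity, PN = (p₁ − p₀) / p₁.
PN = (0.084145 − 0.015639) / 0.084145 = 0.068506 / 0.084145 ≈ 0.8141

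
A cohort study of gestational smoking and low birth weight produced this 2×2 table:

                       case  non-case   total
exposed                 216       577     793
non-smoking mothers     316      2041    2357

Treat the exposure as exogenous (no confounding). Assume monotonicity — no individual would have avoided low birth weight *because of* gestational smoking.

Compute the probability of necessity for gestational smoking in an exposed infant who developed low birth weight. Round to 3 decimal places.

PN ≈ 0.508

p₁ = P(outcome | exposed) = 216/793 = 0.27238
p₀ = P(outcome | unexposed) = 316/2357 = 0.13407
Under exogeneity and monotonicity, PN = (p₁ − p₀) / p₁.
PN = (0.27238 − 0.13407) / 0.27238 = 0.13831 / 0.27238 ≈ 0.5078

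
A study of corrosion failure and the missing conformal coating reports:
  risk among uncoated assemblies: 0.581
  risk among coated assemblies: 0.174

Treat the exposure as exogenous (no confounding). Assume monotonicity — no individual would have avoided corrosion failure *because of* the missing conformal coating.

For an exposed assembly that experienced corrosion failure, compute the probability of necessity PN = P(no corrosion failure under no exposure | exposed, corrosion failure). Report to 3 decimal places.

Let p₁ = 0.581, p₀ = 0.174.
Under exogeneity and monotonicity, PN = (p₁ − p₀) / p₁.
PN = (0.581 − 0.174) / 0.581 = 0.407 / 0.581 ≈ 0.7005

PN ≈ 0.701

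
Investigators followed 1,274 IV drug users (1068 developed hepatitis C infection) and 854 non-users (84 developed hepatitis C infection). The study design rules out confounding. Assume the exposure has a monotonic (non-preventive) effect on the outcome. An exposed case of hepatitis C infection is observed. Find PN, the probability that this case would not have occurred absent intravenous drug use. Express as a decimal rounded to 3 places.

p₁ = P(outcome | exposed) = 1068/1274 = 0.8383
p₀ = P(outcome | unexposed) = 84/854 = 0.098361
Under exogeneity and monotonicity, PN = (p₁ − p₀) / p₁.
PN = (0.8383 − 0.098361) / 0.8383 = 0.73994 / 0.8383 ≈ 0.8827

PN ≈ 0.883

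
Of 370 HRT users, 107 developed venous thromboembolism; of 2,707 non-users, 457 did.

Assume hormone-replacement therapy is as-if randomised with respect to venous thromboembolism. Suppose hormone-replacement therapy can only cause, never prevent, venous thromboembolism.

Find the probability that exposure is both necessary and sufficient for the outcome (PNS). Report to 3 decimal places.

PNS ≈ 0.120

p₁ = P(outcome | exposed) = 107/370 = 0.28919
p₀ = P(outcome | unexposed) = 457/2707 = 0.16882
Under exogeneity and monotonicity, PNS = p₁ − p₀.
PNS = 0.28919 − 0.16882 = 0.12037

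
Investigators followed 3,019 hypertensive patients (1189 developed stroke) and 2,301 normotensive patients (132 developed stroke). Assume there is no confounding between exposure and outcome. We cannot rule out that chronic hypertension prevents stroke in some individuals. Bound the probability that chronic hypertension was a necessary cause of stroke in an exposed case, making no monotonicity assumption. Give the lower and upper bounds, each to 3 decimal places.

p₁ = P(outcome | exposed) = 1189/3019 = 0.39384
p₀ = P(outcome | unexposed) = 132/2301 = 0.057366
Under exogeneity alone the bounds on PN are max{0,(p₁−p₀)/p₁} ≤ PN ≤ min{1,(1−p₀)/p₁}.
  lower = (p₁ − p₀)/p₁ = 0.33647 / 0.39384 ≈ 0.8543
  upper = min{1, (1 − p₀)/p₁} = 0.94263 / 0.39384 ≈ 2.3934 → capped at 1

0.854 ≤ PN ≤ 1.000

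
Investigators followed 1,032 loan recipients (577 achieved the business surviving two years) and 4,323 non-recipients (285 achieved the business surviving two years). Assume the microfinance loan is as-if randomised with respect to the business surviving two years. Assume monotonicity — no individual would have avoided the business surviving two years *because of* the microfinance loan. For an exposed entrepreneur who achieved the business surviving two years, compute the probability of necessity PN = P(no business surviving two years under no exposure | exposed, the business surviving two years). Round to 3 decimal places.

p₁ = P(outcome | exposed) = 577/1032 = 0.55911
p₀ = P(outcome | unexposed) = 285/4323 = 0.065926
Under exogeneity and monotonicity, PN = (p₁ − p₀) / p₁.
PN = (0.55911 − 0.065926) / 0.55911 = 0.49318 / 0.55911 ≈ 0.8821

PN ≈ 0.882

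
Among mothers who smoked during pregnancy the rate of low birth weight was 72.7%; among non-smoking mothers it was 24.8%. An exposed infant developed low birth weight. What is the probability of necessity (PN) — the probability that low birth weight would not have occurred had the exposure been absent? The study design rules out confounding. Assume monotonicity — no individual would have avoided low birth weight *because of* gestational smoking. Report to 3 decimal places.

p₁ = 0.727, p₀ = 0.248.
Under exogeneity and monotonicity, PN = (p₁ − p₀) / p₁.
PN = (0.727 − 0.248) / 0.727 = 0.479 / 0.727 ≈ 0.6589

PN ≈ 0.659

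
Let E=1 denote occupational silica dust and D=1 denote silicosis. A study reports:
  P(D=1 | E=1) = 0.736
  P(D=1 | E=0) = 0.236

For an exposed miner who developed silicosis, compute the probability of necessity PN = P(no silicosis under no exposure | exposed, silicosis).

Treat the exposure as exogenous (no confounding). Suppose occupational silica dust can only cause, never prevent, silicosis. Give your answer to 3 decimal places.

Let p₁ = 0.736, p₀ = 0.236.
Under exogeneity and monotonicity, PN = (p₁ − p₀) / p₁.
PN = (0.736 − 0.236) / 0.736 = 0.5 / 0.736 ≈ 0.6793

PN ≈ 0.679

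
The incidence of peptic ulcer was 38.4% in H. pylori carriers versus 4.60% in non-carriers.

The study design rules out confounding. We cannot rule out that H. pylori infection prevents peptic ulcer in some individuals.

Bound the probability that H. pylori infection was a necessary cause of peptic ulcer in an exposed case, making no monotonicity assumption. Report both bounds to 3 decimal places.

p₁ = 0.384, p₀ = 0.046.
Under exogeneity alone the bounds on PN are max{0,(p₁−p₀)/p₁} ≤ PN ≤ min{1,(1−p₀)/p₁}.
  lower = (p₁ − p₀)/p₁ = 0.338 / 0.384 ≈ 0.8802
  upper = min{1, (1 − p₀)/p₁} = 0.954 / 0.384 ≈ 2.4844 → capped at 1

0.880 ≤ PN ≤ 1.000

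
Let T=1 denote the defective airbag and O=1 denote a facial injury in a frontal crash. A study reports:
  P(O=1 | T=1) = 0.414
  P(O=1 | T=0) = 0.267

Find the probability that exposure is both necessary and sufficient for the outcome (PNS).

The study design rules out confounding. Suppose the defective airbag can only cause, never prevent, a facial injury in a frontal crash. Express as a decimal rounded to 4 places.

PNS ≈ 0.1470

Let p₁ = 0.414, p₀ = 0.267.
Under exogeneity and monotonicity, PNS = p₁ − p₀.
PNS = 0.414 − 0.267 = 0.147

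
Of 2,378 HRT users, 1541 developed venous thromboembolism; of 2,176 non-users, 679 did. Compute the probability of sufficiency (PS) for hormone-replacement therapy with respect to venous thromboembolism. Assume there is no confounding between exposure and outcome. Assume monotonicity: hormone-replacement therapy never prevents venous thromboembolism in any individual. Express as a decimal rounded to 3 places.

p₁ = P(outcome | exposed) = 1541/2378 = 0.64802
p₀ = P(outcome | unexposed) = 679/2176 = 0.31204
Under exogeneity and monotonicity, PS = (p₁ − p₀) / (1 − p₀).
PS = (0.64802 − 0.31204) / (1 − 0.31204) = 0.33598 / 0.68796 ≈ 0.4884

PS ≈ 0.488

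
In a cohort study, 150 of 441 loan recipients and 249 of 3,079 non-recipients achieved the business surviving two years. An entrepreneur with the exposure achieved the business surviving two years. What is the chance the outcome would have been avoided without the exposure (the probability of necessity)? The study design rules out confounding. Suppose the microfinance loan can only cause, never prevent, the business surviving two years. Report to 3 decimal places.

PN ≈ 0.762

p₁ = P(outcome | exposed) = 150/441 = 0.34014
p₀ = P(outcome | unexposed) = 249/3079 = 0.08087
Under exogeneity and monotonicity, PN = (p₁ − p₀) / p₁.
PN = (0.34014 − 0.08087) / 0.34014 = 0.25927 / 0.34014 ≈ 0.7622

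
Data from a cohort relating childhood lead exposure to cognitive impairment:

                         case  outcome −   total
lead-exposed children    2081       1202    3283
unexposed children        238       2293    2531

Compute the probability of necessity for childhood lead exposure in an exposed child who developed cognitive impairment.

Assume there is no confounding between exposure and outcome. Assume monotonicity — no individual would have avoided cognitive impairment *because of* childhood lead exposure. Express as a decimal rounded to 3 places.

PN ≈ 0.852

p₁ = P(outcome | exposed) = 2081/3283 = 0.63387
p₀ = P(outcome | unexposed) = 238/2531 = 0.094034
Under exogeneity and monotonicity, PN = (p₁ − p₀) / p₁.
PN = (0.63387 − 0.094034) / 0.63387 = 0.53984 / 0.63387 ≈ 0.8517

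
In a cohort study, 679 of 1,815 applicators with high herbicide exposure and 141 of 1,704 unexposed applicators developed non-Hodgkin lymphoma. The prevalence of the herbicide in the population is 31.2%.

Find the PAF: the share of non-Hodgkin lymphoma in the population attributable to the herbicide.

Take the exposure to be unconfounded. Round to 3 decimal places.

p₁ = P(outcome | exposed) = 679/1815 = 0.3741
p₀ = P(outcome | unexposed) = 141/1704 = 0.082746
Overall risk P(Y=1) = π·p₁ + (1−π)·p₀ = 0.312×0.3741 + 0.688×0.082746 = 0.17365.
Under exogeneity, PAF = [P(Y=1) − p₀] / P(Y=1).
PAF = (0.17365 − 0.082746) / 0.17365 ≈ 0.5235

PAF ≈ 0.523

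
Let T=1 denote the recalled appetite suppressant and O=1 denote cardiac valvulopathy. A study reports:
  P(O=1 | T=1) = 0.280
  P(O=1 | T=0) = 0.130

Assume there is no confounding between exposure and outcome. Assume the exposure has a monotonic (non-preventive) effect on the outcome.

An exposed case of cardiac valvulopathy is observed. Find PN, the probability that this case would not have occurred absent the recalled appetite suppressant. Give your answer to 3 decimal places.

PN ≈ 0.536

Let p₁ = 0.28, p₀ = 0.13.
Under exogeneity and monotonicity, PN = (p₁ − p₀) / p₁.
PN = (0.28 − 0.13) / 0.28 = 0.15 / 0.28 ≈ 0.5357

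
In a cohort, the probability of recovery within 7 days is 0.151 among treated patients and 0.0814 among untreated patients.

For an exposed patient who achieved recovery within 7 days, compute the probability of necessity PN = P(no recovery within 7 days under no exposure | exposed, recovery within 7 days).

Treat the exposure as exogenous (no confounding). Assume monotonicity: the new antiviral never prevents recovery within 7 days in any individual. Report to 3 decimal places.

Let p₁ = 0.151, p₀ = 0.0814.
Under exogeneity and monotonicity, PN = (p₁ − p₀) / p₁.
PN = (0.151 − 0.0814) / 0.151 = 0.0696 / 0.151 ≈ 0.4609

PN ≈ 0.461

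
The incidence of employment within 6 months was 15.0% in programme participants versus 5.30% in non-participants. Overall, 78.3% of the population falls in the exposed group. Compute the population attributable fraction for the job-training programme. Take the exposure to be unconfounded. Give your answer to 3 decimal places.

p₁ = 0.15, p₀ = 0.053.
Overall risk P(Y=1) = π·p₁ + (1−π)·p₀ = 0.783×0.15 + 0.217×0.053 = 0.12895.
Under exogeneity, PAF = [P(Y=1) − p₀] / P(Y=1).
PAF = (0.12895 − 0.053) / 0.12895 ≈ 0.5890

PAF ≈ 0.589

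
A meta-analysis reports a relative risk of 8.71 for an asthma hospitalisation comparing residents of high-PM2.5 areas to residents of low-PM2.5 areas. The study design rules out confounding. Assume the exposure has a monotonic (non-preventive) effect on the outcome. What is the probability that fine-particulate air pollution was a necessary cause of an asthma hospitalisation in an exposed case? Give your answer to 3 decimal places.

Under exogeneity and monotonicity, PN = (RR − 1) / RR = 1 − 1/RR.
PN = (8.71 − 1) / 8.71 = 7.71 / 8.71 ≈ 0.8852

PN ≈ 0.885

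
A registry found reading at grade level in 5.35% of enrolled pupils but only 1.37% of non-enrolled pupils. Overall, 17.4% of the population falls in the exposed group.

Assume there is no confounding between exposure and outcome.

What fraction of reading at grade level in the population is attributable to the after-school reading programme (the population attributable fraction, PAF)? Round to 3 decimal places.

p₁ = 0.0535, p₀ = 0.0137.
Overall risk P(Y=1) = π·p₁ + (1−π)·p₀ = 0.174×0.0535 + 0.826×0.0137 = 0.020625.
Under exogeneity, PAF = [P(Y=1) − p₀] / P(Y=1).
PAF = (0.020625 − 0.0137) / 0.020625 ≈ 0.3358

PAF ≈ 0.336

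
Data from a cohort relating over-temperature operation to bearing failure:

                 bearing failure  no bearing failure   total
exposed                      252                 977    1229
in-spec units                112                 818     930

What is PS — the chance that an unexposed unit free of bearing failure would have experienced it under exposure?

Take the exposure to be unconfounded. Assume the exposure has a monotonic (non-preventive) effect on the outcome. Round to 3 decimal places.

PS ≈ 0.096

p₁ = P(outcome | exposed) = 252/1229 = 0.20504
p₀ = P(outcome | unexposed) = 112/930 = 0.12043
Under exogeneity and monotonicity, PS = (p₁ − p₀) / (1 − p₀).
PS = (0.20504 − 0.12043) / (1 − 0.12043) = 0.084615 / 0.87957 ≈ 0.0962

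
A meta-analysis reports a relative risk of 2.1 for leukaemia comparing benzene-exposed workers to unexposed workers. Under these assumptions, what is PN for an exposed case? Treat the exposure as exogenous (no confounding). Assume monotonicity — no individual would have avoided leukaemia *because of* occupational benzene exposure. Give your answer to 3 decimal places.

PN ≈ 0.524

Under exogeneity and monotonicity, PN = (RR − 1) / RR = 1 − 1/RR.
PN = (2.1 − 1) / 2.1 = 1.1 / 2.1 ≈ 0.5238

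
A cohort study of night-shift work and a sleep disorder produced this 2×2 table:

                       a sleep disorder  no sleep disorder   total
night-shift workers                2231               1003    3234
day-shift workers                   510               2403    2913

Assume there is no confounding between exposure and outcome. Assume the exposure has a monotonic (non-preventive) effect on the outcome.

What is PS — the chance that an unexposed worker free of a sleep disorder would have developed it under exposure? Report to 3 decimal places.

PS ≈ 0.624

p₁ = P(outcome | exposed) = 2231/3234 = 0.68986
p₀ = P(outcome | unexposed) = 510/2913 = 0.17508
Under exogeneity and monotonicity, PS = (p₁ − p₀) / (1 − p₀).
PS = (0.68986 − 0.17508) / (1 − 0.17508) = 0.51478 / 0.82492 ≈ 0.6240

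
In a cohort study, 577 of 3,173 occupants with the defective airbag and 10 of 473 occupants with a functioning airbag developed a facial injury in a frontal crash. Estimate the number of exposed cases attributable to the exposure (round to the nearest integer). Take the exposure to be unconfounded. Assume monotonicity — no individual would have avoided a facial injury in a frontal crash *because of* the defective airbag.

about 510 cases

p₁ = P(outcome | exposed) = 577/3173 = 0.18185
p₀ = P(outcome | unexposed) = 10/473 = 0.021142
PN = (p₁ − p₀)/p₁ = (0.18185 − 0.021142) / 0.18185 ≈ 0.88374.
Attributable cases ≈ PN × (exposed cases) = 0.88374 × 577 ≈ 509.92.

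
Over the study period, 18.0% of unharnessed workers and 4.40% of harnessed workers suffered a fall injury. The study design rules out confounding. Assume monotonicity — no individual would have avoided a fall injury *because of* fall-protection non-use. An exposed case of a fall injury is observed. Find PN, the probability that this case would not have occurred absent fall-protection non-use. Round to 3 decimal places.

PN ≈ 0.756

p₁ = 0.18, p₀ = 0.044.
Under exogeneity and monotonicity, PN = (p₁ − p₀) / p₁.
PN = (0.18 − 0.044) / 0.18 = 0.136 / 0.18 ≈ 0.7556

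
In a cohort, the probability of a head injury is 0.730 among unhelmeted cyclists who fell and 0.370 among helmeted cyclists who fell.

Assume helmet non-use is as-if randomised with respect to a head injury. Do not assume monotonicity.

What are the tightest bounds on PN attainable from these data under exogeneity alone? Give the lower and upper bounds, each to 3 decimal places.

0.493 ≤ PN ≤ 0.863

Let p₁ = 0.73, p₀ = 0.37.
Under exogeneity alone the bounds on PN are max{0,(p₁−p₀)/p₁} ≤ PN ≤ min{1,(1−p₀)/p₁}.
  lower = (p₁ − p₀)/p₁ = 0.36 / 0.73 ≈ 0.4932
  upper = min{1, (1 − p₀)/p₁} = 0.63 / 0.73 ≈ 0.8630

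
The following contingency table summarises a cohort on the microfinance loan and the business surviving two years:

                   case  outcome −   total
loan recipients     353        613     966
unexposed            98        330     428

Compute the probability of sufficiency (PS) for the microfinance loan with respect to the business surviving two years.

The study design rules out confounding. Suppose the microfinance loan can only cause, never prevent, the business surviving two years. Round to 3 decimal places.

PS ≈ 0.177

p₁ = P(outcome | exposed) = 353/966 = 0.36542
p₀ = P(outcome | unexposed) = 98/428 = 0.22897
Under exogeneity and monotonicity, PS = (p₁ − p₀) / (1 − p₀).
PS = (0.36542 − 0.22897) / (1 − 0.22897) = 0.13645 / 0.77103 ≈ 0.1770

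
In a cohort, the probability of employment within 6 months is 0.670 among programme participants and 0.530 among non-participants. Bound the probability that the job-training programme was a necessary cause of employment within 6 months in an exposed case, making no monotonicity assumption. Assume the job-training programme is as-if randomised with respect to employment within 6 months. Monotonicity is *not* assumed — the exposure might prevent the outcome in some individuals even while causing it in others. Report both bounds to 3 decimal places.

0.209 ≤ PN ≤ 0.701

Let p₁ = 0.67, p₀ = 0.53.
Under exogeneity alone the bounds on PN are max{0,(p₁−p₀)/p₁} ≤ PN ≤ min{1,(1−p₀)/p₁}.
  lower = (p₁ − p₀)/p₁ = 0.14 / 0.67 ≈ 0.2090
  upper = min{1, (1 − p₀)/p₁} = 0.47 / 0.67 ≈ 0.7015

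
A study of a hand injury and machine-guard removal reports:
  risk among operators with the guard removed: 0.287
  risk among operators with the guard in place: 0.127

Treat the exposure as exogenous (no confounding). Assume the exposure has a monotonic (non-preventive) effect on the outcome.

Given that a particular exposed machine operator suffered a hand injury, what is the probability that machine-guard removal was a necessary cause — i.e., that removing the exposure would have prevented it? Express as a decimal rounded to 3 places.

Let p₁ = 0.287, p₀ = 0.127.
Under exogeneity and monotonicity, PN = (p₁ − p₀) / p₁.
PN = (0.287 − 0.127) / 0.287 = 0.16 / 0.287 ≈ 0.5575

PN ≈ 0.557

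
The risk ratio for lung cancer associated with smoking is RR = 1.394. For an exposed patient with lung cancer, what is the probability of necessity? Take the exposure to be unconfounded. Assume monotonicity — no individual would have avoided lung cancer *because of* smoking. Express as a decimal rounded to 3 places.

Under exogeneity and monotonicity, PN = (RR − 1) / RR = 1 − 1/RR.
PN = (1.394 − 1) / 1.394 = 0.394 / 1.394 ≈ 0.2826

PN ≈ 0.283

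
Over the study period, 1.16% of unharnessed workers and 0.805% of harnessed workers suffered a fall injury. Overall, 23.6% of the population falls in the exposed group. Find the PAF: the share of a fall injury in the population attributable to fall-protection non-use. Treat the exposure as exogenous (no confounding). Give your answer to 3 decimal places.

PAF ≈ 0.094

p₁ = 0.0116, p₀ = 0.00805.
Overall risk P(Y=1) = π·p₁ + (1−π)·p₀ = 0.236×0.0116 + 0.764×0.00805 = 0.0088878.
Under exogeneity, PAF = [P(Y=1) − p₀] / P(Y=1).
PAF = (0.0088878 − 0.00805) / 0.0088878 ≈ 0.0943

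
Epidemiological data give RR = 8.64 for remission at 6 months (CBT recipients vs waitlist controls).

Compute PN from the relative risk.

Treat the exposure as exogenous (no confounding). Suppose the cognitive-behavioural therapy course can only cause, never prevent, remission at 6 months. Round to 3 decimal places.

Under exogeneity and monotonicity, PN = (RR − 1) / RR = 1 − 1/RR.
PN = (8.64 − 1) / 8.64 = 7.64 / 8.64 ≈ 0.8843

PN ≈ 0.884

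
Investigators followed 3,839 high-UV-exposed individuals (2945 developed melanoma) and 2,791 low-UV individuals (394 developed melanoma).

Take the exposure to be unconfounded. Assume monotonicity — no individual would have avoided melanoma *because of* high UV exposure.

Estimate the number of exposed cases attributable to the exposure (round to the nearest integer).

p₁ = P(outcome | exposed) = 2945/3839 = 0.76713
p₀ = P(outcome | unexposed) = 394/2791 = 0.14117
PN = (p₁ − p₀)/p₁ = (0.76713 − 0.14117) / 0.76713 ≈ 0.81598.
Attributable cases ≈ PN × (exposed cases) = 0.81598 × 2945 ≈ 2403.06.

about 2403 cases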